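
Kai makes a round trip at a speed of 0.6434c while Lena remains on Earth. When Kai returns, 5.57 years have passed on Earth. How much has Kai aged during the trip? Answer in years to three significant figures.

γ = 1/√(1 − 0.6434²) = 1/√0.5860 = 1.306
Kai's clock measures proper time along the trip: τ = Δt/γ = 5.57/1.306 years.

τ = 4.26 years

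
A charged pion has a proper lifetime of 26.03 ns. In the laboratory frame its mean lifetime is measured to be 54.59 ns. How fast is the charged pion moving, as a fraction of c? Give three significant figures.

γ = Δt/τ₀ = 54.59/26.03 = 2.097
β = √(1 − 1/γ²) = √(1 − 0.2274) = √0.7726

β = 0.879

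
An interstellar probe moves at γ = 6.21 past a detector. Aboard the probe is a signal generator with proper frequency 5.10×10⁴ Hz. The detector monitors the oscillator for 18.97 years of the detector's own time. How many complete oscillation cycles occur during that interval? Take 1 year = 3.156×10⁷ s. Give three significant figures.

γ = 6.21
During 18.97 years of lab time, the oscillator's proper time advances by τ = Δt/γ = 18.97/6.210 = 3.055 years = 9.641×10⁷ s.
N = f × τ = 5.10×10⁴ × 9.641×10⁷ = 4.917×10¹².

N = 4.92×10¹²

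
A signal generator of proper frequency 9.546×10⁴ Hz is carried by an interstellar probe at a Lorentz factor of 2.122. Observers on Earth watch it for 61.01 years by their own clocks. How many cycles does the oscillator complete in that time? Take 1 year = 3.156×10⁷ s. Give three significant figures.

N = 8.66×10¹³

γ = 2.122
During 61.01 years of lab time, the oscillator's proper time advances by τ = Δt/γ = 61.01/2.122 = 28.75 years = 9.074×10⁸ s.
N = f × τ = 9.546×10⁴ × 9.074×10⁸ = 8.662×10¹³.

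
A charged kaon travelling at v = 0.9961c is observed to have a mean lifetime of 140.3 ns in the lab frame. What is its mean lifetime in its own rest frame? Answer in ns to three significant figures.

τ₀ = 12.4 ns

γ = 1/√(1 − 0.9961²) = 1/√0.007785 = 11.33
The lab-frame lifetime is the dilated interval; the proper lifetime is τ₀ = Δt/γ = 140.3/11.33 ns.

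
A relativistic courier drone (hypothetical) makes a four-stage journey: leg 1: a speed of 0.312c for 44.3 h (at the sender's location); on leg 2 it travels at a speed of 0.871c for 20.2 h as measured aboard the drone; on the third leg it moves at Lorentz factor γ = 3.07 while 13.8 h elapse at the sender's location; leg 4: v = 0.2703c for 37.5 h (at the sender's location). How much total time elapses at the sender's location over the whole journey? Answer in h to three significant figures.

Δt = 137 h

Leg 1: 44.3 h is already measured at the sender's location.
Leg 2: γ = 1/√(1 − 0.871²) = 1/√0.2414 = 2.035; Δt_2 = 2.035 × 20.2 = 41.12 h.
Leg 3: 13.8 h is already measured at the sender's location.
Leg 4: 37.5 h is already measured at the sender's location.
Total: 44.30 + 41.12 + 13.80 + 37.50 h.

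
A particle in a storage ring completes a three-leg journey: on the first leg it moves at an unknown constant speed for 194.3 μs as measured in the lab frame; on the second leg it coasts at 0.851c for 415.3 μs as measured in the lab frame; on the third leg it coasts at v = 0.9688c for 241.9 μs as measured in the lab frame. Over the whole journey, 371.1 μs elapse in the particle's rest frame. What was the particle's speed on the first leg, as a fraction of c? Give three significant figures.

β = 0.878

Leg 1: speed unknown; τ_1 = 194.3/γ_1.
Leg 2: γ = 1/√(1 − 0.851²) = 1/√0.2758 = 1.904; τ_2 = 415.3/1.904 = 218.1 μs.
Leg 3: γ = 1/√(1 − 0.9688²) = 1/√0.06143 = 4.035; τ_3 = 241.9/4.035 = 59.95 μs.
Total proper time: τ_1 + 218.1 + 59.95 = 371.1, so τ_1 = 371.1 − 278.1 = 93.05 μs.
γ_1 = 194.3/93.05 = 2.088; β = √(1 − 1/γ²) = √0.7707.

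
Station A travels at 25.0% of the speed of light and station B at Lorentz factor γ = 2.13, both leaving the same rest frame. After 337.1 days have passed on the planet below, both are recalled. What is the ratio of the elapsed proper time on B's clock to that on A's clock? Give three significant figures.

τ_B/τ_A = 0.485

A: β = 0.250; γ = 1/√(1 − 0.250²) = 1/√0.9375 = 1.033. B: γ = 2.13.
τ_A/τ_B = γ_B/γ_A = 2.130/1.033 = 2.062, so τ_B/τ_A = 0.4849.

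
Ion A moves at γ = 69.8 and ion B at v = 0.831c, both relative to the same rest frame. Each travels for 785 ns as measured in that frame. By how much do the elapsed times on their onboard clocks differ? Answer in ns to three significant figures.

|τ_A − τ_B| = 425 ns

A: γ = 69.8; τ_A = 785/69.80 = 11.25 ns.
B: γ = 1/√(1 − 0.831²) = 1/√0.3094 = 1.798; τ_B = 785/1.798 = 436.7 ns.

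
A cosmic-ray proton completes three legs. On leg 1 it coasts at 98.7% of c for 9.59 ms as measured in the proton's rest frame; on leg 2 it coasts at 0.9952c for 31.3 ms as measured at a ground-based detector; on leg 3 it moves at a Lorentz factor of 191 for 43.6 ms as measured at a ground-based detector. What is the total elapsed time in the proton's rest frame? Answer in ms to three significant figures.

τ = 12.9 ms

Leg 1: 9.59 ms is already measured in the proton's rest frame.
Leg 2: γ = 1/√(1 − 0.9952²) = 1/√0.009577 = 10.22; τ_2 = 31.3/10.22 = 3.063 ms.
Leg 3: γ = 191; τ_3 = 43.6/191.0 = 0.2283 ms.
Total: 9.590 + 3.063 + 0.2283 ms.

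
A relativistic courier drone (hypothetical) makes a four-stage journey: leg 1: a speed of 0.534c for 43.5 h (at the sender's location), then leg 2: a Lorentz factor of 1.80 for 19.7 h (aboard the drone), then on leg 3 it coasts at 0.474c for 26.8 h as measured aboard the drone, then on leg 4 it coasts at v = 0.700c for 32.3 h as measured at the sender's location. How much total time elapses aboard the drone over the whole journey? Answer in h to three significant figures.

Leg 1: γ = 1/√(1 − 0.534²) = 1/√0.7148 = 1.183; τ_1 = 43.5/1.183 = 36.78 h.
Leg 2: 19.7 h is already measured aboard the drone.
Leg 3: 26.8 h is already measured aboard the drone.
Leg 4: γ = 1/√(1 − 0.700²) = 1/√0.5100 = 1.400; τ_4 = 32.3/1.400 = 23.07 h.
Total: 36.78 + 19.70 + 26.80 + 23.07 h.

τ = 106 h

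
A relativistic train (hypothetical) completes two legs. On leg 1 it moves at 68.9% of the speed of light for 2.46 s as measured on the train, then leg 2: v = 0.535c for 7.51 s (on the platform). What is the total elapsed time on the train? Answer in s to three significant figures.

τ = 8.80 s

Leg 1: 2.46 s is already measured on the train.
Leg 2: γ = 1/√(1 − 0.535²) = 1/√0.7138 = 1.184; τ_2 = 7.51/1.184 = 6.345 s.
Total: 2.460 + 6.345 s.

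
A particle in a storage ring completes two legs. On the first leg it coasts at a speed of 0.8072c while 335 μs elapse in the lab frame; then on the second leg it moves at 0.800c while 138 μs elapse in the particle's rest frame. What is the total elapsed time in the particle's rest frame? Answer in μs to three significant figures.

τ = 336 μs

Leg 1: γ = 1/√(1 − 0.8072²) = 1/√0.3484 = 1.694; τ_1 = 335/1.694 = 197.7 μs.
Leg 2: 138 μs is already measured in the particle's rest frame.
Total: 197.7 + 138.0 μs.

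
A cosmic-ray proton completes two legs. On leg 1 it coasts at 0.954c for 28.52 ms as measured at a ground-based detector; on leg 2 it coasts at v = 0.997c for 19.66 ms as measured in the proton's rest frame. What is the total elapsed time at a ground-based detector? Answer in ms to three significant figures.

Δt = 283 ms

Leg 1: 28.52 ms is already measured at a ground-based detector.
Leg 2: γ = 1/√(1 − 0.997²) = 1/√0.005991 = 12.92; Δt_2 = 12.92 × 19.66 = 254.0 ms.
Total: 28.52 + 254.0 ms.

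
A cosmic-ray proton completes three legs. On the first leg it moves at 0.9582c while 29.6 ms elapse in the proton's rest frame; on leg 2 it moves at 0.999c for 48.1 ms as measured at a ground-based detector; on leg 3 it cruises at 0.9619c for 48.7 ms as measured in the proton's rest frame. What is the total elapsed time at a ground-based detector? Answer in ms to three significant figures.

Leg 1: γ = 1/√(1 − 0.9582²) = 1/√0.08185 = 3.495; Δt_1 = 3.495 × 29.6 = 103.5 ms.
Leg 2: 48.1 ms is already measured at a ground-based detector.
Leg 3: γ = 1/√(1 − 0.9619²) = 1/√0.07475 = 3.658; Δt_3 = 3.658 × 48.7 = 178.1 ms.
Total: 103.5 + 48.10 + 178.1 ms.

Δt = 330 ms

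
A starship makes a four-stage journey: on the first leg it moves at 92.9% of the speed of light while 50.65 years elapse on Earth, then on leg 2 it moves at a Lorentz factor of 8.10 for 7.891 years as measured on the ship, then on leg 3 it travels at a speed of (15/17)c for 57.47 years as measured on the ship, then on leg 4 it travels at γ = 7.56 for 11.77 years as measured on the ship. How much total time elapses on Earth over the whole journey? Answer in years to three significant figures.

Leg 1: 50.65 years is already measured on Earth.
Leg 2: γ = 8.10; Δt_2 = 8.100 × 7.891 = 63.92 years.
Leg 3: γ = 1/√(1 − (15/17)²) = 17/8 = 2.125; Δt_3 = 2.125 × 57.47 = 122.1 years.
Leg 4: γ = 7.56; Δt_4 = 7.560 × 11.77 = 88.98 years.
Total: 50.65 + 63.92 + 122.1 + 88.98 years.

Δt = 326 years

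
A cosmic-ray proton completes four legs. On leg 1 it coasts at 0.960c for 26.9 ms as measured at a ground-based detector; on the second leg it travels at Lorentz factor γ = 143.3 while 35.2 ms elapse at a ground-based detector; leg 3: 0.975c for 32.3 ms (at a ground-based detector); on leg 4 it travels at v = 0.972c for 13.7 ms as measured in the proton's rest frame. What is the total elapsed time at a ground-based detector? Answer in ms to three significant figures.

Δt = 153 ms

Leg 1: 26.9 ms is already measured at a ground-based detector.
Leg 2: 35.2 ms is already measured at a ground-based detector.
Leg 3: 32.3 ms is already measured at a ground-based detector.
Leg 4: γ = 1/√(1 − 0.972²) = 1/√0.05522 = 4.256; Δt_4 = 4.256 × 13.7 = 58.30 ms.
Total: 26.90 + 35.20 + 32.30 + 58.30 ms.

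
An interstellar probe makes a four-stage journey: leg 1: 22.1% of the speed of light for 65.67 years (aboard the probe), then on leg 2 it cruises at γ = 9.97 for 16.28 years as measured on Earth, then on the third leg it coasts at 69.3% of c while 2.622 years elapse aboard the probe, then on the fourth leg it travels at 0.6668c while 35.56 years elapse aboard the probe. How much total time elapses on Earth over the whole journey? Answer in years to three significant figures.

Leg 1: β = 0.221; γ = 1/√(1 − 0.221²) = 1/√0.9512 = 1.025; Δt_1 = 1.025 × 65.67 = 67.33 years.
Leg 2: 16.28 years is already measured on Earth.
Leg 3: β = 0.693; γ = 1/√(1 − 0.693²) = 1/√0.5198 = 1.387; Δt_3 = 1.387 × 2.622 = 3.637 years.
Leg 4: γ = 1/√(1 − 0.6668²) = 1/√0.5554 = 1.342; Δt_4 = 1.342 × 35.56 = 47.72 years.
Total: 67.33 + 16.28 + 3.637 + 47.72 years.

Δt = 135 years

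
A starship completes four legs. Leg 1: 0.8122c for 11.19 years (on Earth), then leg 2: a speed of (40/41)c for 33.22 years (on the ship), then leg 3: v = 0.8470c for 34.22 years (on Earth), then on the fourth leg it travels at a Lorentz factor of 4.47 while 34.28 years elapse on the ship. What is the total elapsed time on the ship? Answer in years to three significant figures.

Leg 1: γ = 1/√(1 − 0.8122²) = 1/√0.3403 = 1.714; τ_1 = 11.19/1.714 = 6.528 years.
Leg 2: 33.22 years is already measured on the ship.
Leg 3: γ = 1/√(1 − 0.8470²) = 1/√0.2826 = 1.881; τ_3 = 34.22/1.881 = 18.19 years.
Leg 4: 34.28 years is already measured on the ship.
Total: 6.528 + 33.22 + 18.19 + 34.28 years.

τ = 92.2 years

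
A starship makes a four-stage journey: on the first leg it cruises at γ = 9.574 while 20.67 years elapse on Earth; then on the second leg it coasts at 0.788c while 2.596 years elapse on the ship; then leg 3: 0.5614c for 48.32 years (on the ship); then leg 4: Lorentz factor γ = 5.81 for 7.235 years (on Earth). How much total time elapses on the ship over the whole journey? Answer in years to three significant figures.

Leg 1: γ = 9.574; τ_1 = 20.67/9.574 = 2.159 years.
Leg 2: 2.596 years is already measured on the ship.
Leg 3: 48.32 years is already measured on the ship.
Leg 4: γ = 5.81; τ_4 = 7.235/5.810 = 1.245 years.
Total: 2.159 + 2.596 + 48.32 + 1.245 years.

τ = 54.3 years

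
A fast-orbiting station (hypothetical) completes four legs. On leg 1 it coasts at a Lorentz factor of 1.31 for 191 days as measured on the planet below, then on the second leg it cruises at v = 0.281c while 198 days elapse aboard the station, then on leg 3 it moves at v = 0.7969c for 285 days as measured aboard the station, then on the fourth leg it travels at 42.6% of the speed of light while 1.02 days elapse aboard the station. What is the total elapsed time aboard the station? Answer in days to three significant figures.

Leg 1: γ = 1.31; τ_1 = 191/1.310 = 145.8 days.
Leg 2: 198 days is already measured aboard the station.
Leg 3: 285 days is already measured aboard the station.
Leg 4: 1.02 days is already measured aboard the station.
Total: 145.8 + 198.0 + 285.0 + 1.020 days.

τ = 630 days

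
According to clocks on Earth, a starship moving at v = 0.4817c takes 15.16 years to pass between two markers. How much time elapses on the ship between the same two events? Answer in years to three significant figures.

γ = 1/√(1 − 0.4817²) = 1/√0.7680 = 1.141
The interval measured on Earth is the dilated one; the clock on the ship measures the proper time τ = Δt/γ = 15.16/1.141 years.

τ = 13.3 years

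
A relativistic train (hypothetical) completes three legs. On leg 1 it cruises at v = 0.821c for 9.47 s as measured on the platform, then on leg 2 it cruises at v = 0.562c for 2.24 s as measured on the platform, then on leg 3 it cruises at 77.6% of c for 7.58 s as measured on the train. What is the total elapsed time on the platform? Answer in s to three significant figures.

Δt = 23.7 s

Leg 1: 9.47 s is already measured on the platform.
Leg 2: 2.24 s is already measured on the platform.
Leg 3: β = 0.776; γ = 1/√(1 − 0.776²) = 1/√0.3978 = 1.585; Δt_3 = 1.585 × 7.58 = 12.02 s.
Total: 9.470 + 2.240 + 12.02 s.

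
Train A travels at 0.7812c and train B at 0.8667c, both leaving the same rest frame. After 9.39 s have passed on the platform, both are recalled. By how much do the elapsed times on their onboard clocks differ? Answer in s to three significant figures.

A: γ = 1/√(1 − 0.7812²) = 1/√0.3897 = 1.602; τ_A = 9.39/1.602 = 5.862 s.
B: γ = 1/√(1 − 0.8667²) = 1/√0.2488 = 2.005; τ_B = 9.39/2.005 = 4.684 s.

|τ_A − τ_B| = 1.18 s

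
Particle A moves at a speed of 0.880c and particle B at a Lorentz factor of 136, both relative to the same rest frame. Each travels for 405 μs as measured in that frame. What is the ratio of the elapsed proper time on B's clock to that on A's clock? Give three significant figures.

A: γ = 1/√(1 − 0.880²) = 1/√0.2256 = 2.105. B: γ = 136.
τ_A/τ_B = γ_B/γ_A = 136.0/2.105 = 64.60, so τ_B/τ_A = 0.01548.

τ_B/τ_A = 0.0155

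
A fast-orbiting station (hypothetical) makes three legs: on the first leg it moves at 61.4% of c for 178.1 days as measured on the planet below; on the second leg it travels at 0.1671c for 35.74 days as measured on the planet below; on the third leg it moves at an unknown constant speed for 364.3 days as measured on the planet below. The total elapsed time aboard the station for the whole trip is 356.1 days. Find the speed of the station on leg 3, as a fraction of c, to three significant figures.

Leg 1: β = 0.614; γ = 1/√(1 − 0.614²) = 1/√0.6230 = 1.267; τ_1 = 178.1/1.267 = 140.6 days.
Leg 2: γ = 1/√(1 − 0.1671²) = 1/√0.9721 = 1.014; τ_2 = 35.74/1.014 = 35.24 days.
Leg 3: speed unknown; τ_3 = 364.3/γ_3.
Total proper time: 140.6 + 35.24 + τ_3 = 356.1, so τ_3 = 356.1 − 175.8 = 180.3 days.
γ_3 = 364.3/180.3 = 2.021; β = √(1 − 1/γ²) = √0.7551.

β = 0.869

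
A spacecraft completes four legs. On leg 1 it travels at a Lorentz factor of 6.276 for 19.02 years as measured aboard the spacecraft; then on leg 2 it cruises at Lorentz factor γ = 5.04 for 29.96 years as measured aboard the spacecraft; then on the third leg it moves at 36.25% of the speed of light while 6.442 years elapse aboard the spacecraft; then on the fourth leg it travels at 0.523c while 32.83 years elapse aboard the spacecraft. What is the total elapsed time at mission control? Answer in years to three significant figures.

Δt = 316 years

Leg 1: γ = 6.276; Δt_1 = 6.276 × 19.02 = 119.4 years.
Leg 2: γ = 5.04; Δt_2 = 5.040 × 29.96 = 151.0 years.
Leg 3: β = 0.3625; γ = 1/√(1 − 0.3625²) = 1/√0.8686 = 1.073; Δt_3 = 1.073 × 6.442 = 6.912 years.
Leg 4: γ = 1/√(1 − 0.523²) = 1/√0.7265 = 1.173; Δt_4 = 1.173 × 32.83 = 38.52 years.
Total: 119.4 + 151.0 + 6.912 + 38.52 years.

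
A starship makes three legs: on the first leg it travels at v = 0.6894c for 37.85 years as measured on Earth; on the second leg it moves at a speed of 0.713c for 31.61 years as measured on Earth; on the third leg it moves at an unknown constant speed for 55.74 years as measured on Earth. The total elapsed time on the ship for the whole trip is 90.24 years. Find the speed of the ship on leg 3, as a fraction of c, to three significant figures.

Leg 1: γ = 1/√(1 − 0.6894²) = 1/√0.5247 = 1.380; τ_1 = 37.85/1.380 = 27.42 years.
Leg 2: γ = 1/√(1 − 0.713²) = 1/√0.4916 = 1.426; τ_2 = 31.61/1.426 = 22.16 years.
Leg 3: speed unknown; τ_3 = 55.74/γ_3.
Total proper time: 27.42 + 22.16 + τ_3 = 90.24, so τ_3 = 90.24 − 49.58 = 40.66 years.
γ_3 = 55.74/40.66 = 1.371; β = √(1 − 1/γ²) = √0.4679.

β = 0.684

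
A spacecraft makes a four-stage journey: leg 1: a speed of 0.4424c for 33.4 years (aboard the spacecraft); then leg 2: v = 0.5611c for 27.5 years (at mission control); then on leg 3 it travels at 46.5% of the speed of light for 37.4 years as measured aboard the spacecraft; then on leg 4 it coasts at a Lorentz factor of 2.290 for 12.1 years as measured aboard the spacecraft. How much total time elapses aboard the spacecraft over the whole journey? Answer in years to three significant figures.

τ = 106 years

Leg 1: 33.4 years is already measured aboard the spacecraft.
Leg 2: γ = 1/√(1 − 0.5611²) = 1/√0.6852 = 1.208; τ_2 = 27.5/1.208 = 22.76 years.
Leg 3: 37.4 years is already measured aboard the spacecraft.
Leg 4: 12.1 years is already measured aboard the spacecraft.
Total: 33.40 + 22.76 + 37.40 + 12.10 years.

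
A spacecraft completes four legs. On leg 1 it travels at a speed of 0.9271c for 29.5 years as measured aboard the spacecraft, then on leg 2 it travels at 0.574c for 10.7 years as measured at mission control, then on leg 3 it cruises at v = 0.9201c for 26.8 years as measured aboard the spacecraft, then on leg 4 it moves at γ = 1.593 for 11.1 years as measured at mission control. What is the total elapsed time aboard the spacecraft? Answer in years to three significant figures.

τ = 72.0 years

Leg 1: 29.5 years is already measured aboard the spacecraft.
Leg 2: γ = 1/√(1 − 0.574²) = 1/√0.6705 = 1.221; τ_2 = 10.7/1.221 = 8.762 years.
Leg 3: 26.8 years is already measured aboard the spacecraft.
Leg 4: γ = 1.593; τ_4 = 11.1/1.593 = 6.968 years.
Total: 29.50 + 8.762 + 26.80 + 6.968 years.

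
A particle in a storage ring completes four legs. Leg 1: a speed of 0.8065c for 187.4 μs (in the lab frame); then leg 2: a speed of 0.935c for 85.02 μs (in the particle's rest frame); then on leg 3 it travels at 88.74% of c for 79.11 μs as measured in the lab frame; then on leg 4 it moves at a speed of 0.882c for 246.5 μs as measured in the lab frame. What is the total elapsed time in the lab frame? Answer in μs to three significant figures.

Leg 1: 187.4 μs is already measured in the lab frame.
Leg 2: γ = 1/√(1 − 0.935²) = 1/√0.1258 = 2.820; Δt_2 = 2.820 × 85.02 = 239.7 μs.
Leg 3: 79.11 μs is already measured in the lab frame.
Leg 4: 246.5 μs is already measured in the lab frame.
Total: 187.4 + 239.7 + 79.11 + 246.5 μs.

Δt = 753 μs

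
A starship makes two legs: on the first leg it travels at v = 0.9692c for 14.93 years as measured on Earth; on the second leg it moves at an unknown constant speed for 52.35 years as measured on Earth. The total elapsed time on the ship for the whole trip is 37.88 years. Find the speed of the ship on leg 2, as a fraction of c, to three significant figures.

β = 0.757

Leg 1: γ = 1/√(1 − 0.9692²) = 1/√0.06065 = 4.061; τ_1 = 14.93/4.061 = 3.677 years.
Leg 2: speed unknown; τ_2 = 52.35/γ_2.
Total proper time: 3.677 + τ_2 = 37.88, so τ_2 = 37.88 − 3.677 = 34.20 years.
γ_2 = 52.35/34.20 = 1.531; β = √(1 − 1/γ²) = √0.5731.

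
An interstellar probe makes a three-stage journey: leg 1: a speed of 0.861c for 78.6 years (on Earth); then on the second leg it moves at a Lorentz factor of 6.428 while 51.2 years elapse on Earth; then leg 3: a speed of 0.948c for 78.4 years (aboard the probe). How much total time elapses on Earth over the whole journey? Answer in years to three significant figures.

Δt = 376 years

Leg 1: 78.6 years is already measured on Earth.
Leg 2: 51.2 years is already measured on Earth.
Leg 3: γ = 1/√(1 − 0.948²) = 1/√0.1013 = 3.142; Δt_3 = 3.142 × 78.4 = 246.3 years.
Total: 78.60 + 51.20 + 246.3 years.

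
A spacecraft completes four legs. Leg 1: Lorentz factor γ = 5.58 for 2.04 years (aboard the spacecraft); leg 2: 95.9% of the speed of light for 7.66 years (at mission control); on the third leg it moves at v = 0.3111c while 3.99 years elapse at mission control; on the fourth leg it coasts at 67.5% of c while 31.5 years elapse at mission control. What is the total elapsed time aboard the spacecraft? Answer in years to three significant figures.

Leg 1: 2.04 years is already measured aboard the spacecraft.
Leg 2: β = 0.959; γ = 1/√(1 − 0.959²) = 1/√0.08032 = 3.529; τ_2 = 7.66/3.529 = 2.171 years.
Leg 3: γ = 1/√(1 − 0.3111²) = 1/√0.9032 = 1.052; τ_3 = 3.99/1.052 = 3.792 years.
Leg 4: β = 0.675; γ = 1/√(1 − 0.675²) = 1/√0.5444 = 1.355; τ_4 = 31.5/1.355 = 23.24 years.
Total: 2.040 + 2.171 + 3.792 + 23.24 years.

τ = 31.2 years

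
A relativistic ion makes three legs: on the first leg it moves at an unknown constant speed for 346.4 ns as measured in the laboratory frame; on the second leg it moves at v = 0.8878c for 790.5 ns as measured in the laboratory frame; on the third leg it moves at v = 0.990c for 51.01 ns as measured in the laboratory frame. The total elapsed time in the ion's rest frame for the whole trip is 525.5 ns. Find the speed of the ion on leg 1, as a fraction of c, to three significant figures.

β = 0.895

Leg 1: speed unknown; τ_1 = 346.4/γ_1.
Leg 2: γ = 1/√(1 − 0.8878²) = 1/√0.2118 = 2.173; τ_2 = 790.5/2.173 = 363.8 ns.
Leg 3: γ = 1/√(1 − 0.990²) = 1/√0.01990 = 7.089; τ_3 = 51.01/7.089 = 7.196 ns.
Total proper time: τ_1 + 363.8 + 7.196 = 525.5, so τ_1 = 525.5 − 371.0 = 154.5 ns.
γ_1 = 346.4/154.5 = 2.242; β = √(1 − 1/γ²) = √0.8011.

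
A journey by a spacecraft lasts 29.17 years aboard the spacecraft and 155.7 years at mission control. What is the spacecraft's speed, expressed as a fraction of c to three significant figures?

The proper time is measured aboard the spacecraft (both events occur at the spacecraft's location); Δt is measured at mission control. γ = Δt/τ = 155.7/29.17 = 5.338.
β = √(1 − 1/γ²) = √(1 − 0.03510) = √0.9649

β = 0.982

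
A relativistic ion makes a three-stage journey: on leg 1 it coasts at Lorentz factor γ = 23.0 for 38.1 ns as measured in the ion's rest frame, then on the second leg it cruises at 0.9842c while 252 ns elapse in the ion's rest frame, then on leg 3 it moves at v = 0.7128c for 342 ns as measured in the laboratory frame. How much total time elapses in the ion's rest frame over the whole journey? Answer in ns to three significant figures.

τ = 530 ns

Leg 1: 38.1 ns is already measured in the ion's rest frame.
Leg 2: 252 ns is already measured in the ion's rest frame.
Leg 3: γ = 1/√(1 − 0.7128²) = 1/√0.4919 = 1.426; τ_3 = 342/1.426 = 239.9 ns.
Total: 38.10 + 252.0 + 239.9 ns.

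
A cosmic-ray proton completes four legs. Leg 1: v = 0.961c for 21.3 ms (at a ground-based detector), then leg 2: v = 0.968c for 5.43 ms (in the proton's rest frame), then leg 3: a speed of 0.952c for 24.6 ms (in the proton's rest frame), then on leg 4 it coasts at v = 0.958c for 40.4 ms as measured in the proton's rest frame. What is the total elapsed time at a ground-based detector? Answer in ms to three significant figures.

Δt = 264 ms

Leg 1: 21.3 ms is already measured at a ground-based detector.
Leg 2: γ = 1/√(1 − 0.968²) = 1/√0.06298 = 3.985; Δt_2 = 3.985 × 5.43 = 21.64 ms.
Leg 3: γ = 1/√(1 − 0.952²) = 1/√0.09370 = 3.267; Δt_3 = 3.267 × 24.6 = 80.37 ms.
Leg 4: γ = 1/√(1 − 0.958²) = 1/√0.08224 = 3.487; Δt_4 = 3.487 × 40.4 = 140.9 ms.
Total: 21.30 + 21.64 + 80.37 + 140.9 ms.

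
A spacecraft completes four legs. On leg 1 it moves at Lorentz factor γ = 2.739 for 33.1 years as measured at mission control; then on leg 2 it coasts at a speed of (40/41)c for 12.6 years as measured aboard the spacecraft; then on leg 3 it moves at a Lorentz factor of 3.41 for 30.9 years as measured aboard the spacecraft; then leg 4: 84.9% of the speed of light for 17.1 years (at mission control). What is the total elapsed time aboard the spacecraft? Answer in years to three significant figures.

Leg 1: γ = 2.739; τ_1 = 33.1/2.739 = 12.08 years.
Leg 2: 12.6 years is already measured aboard the spacecraft.
Leg 3: 30.9 years is already measured aboard the spacecraft.
Leg 4: β = 0.849; γ = 1/√(1 − 0.849²) = 1/√0.2792 = 1.893; τ_4 = 17.1/1.893 = 9.036 years.
Total: 12.08 + 12.60 + 30.90 + 9.036 years.

τ = 64.6 years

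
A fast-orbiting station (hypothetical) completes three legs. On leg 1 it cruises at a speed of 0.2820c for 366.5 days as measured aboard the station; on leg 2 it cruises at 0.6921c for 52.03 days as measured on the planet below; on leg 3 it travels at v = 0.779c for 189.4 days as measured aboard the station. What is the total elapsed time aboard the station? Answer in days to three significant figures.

Leg 1: 366.5 days is already measured aboard the station.
Leg 2: γ = 1/√(1 − 0.6921²) = 1/√0.5210 = 1.385; τ_2 = 52.03/1.385 = 37.56 days.
Leg 3: 189.4 days is already measured aboard the station.
Total: 366.5 + 37.56 + 189.4 days.

τ = 593 days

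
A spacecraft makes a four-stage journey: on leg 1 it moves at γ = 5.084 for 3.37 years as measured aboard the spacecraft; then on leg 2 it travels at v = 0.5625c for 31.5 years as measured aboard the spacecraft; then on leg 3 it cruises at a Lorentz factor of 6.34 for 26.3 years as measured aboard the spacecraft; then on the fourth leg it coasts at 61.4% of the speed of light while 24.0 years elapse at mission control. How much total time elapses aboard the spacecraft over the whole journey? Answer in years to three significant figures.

Leg 1: 3.37 years is already measured aboard the spacecraft.
Leg 2: 31.5 years is already measured aboard the spacecraft.
Leg 3: 26.3 years is already measured aboard the spacecraft.
Leg 4: β = 0.614; γ = 1/√(1 − 0.614²) = 1/√0.6230 = 1.267; τ_4 = 24.0/1.267 = 18.94 years.
Total: 3.370 + 31.50 + 26.30 + 18.94 years.

τ = 80.1 years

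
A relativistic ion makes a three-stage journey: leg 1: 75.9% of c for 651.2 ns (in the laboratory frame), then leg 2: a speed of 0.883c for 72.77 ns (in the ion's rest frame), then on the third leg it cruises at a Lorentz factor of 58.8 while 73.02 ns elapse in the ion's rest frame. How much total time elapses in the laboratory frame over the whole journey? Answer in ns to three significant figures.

Leg 1: 651.2 ns is already measured in the laboratory frame.
Leg 2: γ = 1/√(1 − 0.883²) = 1/√0.2203 = 2.131; Δt_2 = 2.131 × 72.77 = 155.0 ns.
Leg 3: γ = 58.8; Δt_3 = 58.80 × 73.02 = 4294 ns.
Total: 651.2 + 155.0 + 4294 ns.

Δt = 5100 ns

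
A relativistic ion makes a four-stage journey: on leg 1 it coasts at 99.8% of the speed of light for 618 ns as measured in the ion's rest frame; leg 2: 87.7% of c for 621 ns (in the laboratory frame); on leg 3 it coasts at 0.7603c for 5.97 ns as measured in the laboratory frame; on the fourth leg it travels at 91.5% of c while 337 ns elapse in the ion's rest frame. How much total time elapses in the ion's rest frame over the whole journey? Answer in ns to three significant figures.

τ = 1260 ns

Leg 1: 618 ns is already measured in the ion's rest frame.
Leg 2: β = 0.877; γ = 1/√(1 − 0.877²) = 1/√0.2309 = 2.081; τ_2 = 621/2.081 = 298.4 ns.
Leg 3: γ = 1/√(1 − 0.7603²) = 1/√0.4219 = 1.539; τ_3 = 5.97/1.539 = 3.878 ns.
Leg 4: 337 ns is already measured in the ion's rest frame.
Total: 618.0 + 298.4 + 3.878 + 337.0 ns.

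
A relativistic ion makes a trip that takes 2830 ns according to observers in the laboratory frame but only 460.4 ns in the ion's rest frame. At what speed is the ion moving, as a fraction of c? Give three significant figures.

The proper time is measured in the ion's rest frame (both events occur at the ion's location); Δt is measured in the laboratory frame. γ = Δt/τ = 2830/460.4 = 6.147.
β = √(1 − 1/γ²) = √(1 − 0.02647) = √0.9735

β = 0.987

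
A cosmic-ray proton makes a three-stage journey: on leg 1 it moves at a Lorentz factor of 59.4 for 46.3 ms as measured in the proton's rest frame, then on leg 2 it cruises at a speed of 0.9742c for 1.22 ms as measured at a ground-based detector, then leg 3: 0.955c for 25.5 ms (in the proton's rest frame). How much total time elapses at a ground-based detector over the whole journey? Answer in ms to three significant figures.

Leg 1: γ = 59.4; Δt_1 = 59.40 × 46.3 = 2750 ms.
Leg 2: 1.22 ms is already measured at a ground-based detector.
Leg 3: γ = 1/√(1 − 0.955²) = 1/√0.08798 = 3.371; Δt_3 = 3.371 × 25.5 = 85.97 ms.
Total: 2750 + 1.220 + 85.97 ms.

Δt = 2840 ms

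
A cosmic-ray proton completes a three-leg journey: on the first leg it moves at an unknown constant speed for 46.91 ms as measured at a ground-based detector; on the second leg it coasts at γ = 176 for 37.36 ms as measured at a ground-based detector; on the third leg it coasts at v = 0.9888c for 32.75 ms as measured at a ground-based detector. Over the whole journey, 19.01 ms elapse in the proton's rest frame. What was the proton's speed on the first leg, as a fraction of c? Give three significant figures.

β = 0.955

Leg 1: speed unknown; τ_1 = 46.91/γ_1.
Leg 2: γ = 176; τ_2 = 37.36/176.0 = 0.2123 ms.
Leg 3: γ = 1/√(1 − 0.9888²) = 1/√0.02227 = 6.700; τ_3 = 32.75/6.700 = 4.888 ms.
Total proper time: τ_1 + 0.2123 + 4.888 = 19.01, so τ_1 = 19.01 − 5.100 = 13.91 ms.
γ_1 = 46.91/13.91 = 3.372; β = √(1 − 1/γ²) = √0.9121.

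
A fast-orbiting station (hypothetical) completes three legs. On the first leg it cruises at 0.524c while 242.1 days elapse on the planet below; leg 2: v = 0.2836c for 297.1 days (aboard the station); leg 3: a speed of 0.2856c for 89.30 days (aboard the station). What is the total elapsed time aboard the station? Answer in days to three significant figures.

τ = 593 days

Leg 1: γ = 1/√(1 − 0.524²) = 1/√0.7254 = 1.174; τ_1 = 242.1/1.174 = 206.2 days.
Leg 2: 297.1 days is already measured aboard the station.
Leg 3: 89.30 days is already measured aboard the station.
Total: 206.2 + 297.1 + 89.30 days.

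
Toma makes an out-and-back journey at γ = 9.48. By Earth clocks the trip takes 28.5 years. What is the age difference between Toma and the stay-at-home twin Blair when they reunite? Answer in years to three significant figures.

Δt − τ = 25.5 years

γ = 9.48
Toma's elapsed proper time: τ = 28.5/9.480 = 3.006 years.
Age gap = Δt − τ = 28.5 − 3.006 years.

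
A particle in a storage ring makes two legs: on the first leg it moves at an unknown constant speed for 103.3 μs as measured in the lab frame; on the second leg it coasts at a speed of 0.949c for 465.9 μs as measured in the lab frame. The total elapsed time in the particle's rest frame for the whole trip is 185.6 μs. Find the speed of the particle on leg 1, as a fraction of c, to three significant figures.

Leg 1: speed unknown; τ_1 = 103.3/γ_1.
Leg 2: γ = 1/√(1 − 0.949²) = 1/√0.09940 = 3.172; τ_2 = 465.9/3.172 = 146.9 μs.
Total proper time: τ_1 + 146.9 = 185.6, so τ_1 = 185.6 − 146.9 = 38.71 μs.
γ_1 = 103.3/38.71 = 2.668; β = √(1 − 1/γ²) = √0.8596.

β = 0.927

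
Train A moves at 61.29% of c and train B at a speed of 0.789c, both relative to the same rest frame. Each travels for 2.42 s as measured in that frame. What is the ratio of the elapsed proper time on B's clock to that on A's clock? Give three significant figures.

τ_B/τ_A = 0.778

A: β = 0.6129; γ = 1/√(1 − 0.6129²) = 1/√0.6244 = 1.266. B: γ = 1/√(1 − 0.789²) = 1/√0.3775 = 1.628.
τ_A/τ_B = γ_B/γ_A = 1.628/1.266 = 1.286, so τ_B/τ_A = 0.7776.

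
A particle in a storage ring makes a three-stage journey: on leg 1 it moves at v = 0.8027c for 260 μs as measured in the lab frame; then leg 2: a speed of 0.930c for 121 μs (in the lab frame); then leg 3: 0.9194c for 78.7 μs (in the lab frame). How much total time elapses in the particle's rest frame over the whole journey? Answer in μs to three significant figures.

τ = 230 μs

Leg 1: γ = 1/√(1 − 0.8027²) = 1/√0.3557 = 1.677; τ_1 = 260/1.677 = 155.1 μs.
Leg 2: γ = 1/√(1 − 0.930²) = 1/√0.1351 = 2.721; τ_2 = 121/2.721 = 44.47 μs.
Leg 3: γ = 1/√(1 − 0.9194²) = 1/√0.1547 = 2.542; τ_3 = 78.7/2.542 = 30.95 μs.
Total: 155.1 + 44.47 + 30.95 μs.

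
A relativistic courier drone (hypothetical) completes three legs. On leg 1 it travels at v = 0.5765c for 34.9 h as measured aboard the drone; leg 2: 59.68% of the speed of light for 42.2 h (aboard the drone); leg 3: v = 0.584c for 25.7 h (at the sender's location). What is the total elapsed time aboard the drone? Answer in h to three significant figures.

τ = 98.0 h

Leg 1: 34.9 h is already measured aboard the drone.
Leg 2: 42.2 h is already measured aboard the drone.
Leg 3: γ = 1/√(1 − 0.584²) = 1/√0.6589 = 1.232; τ_3 = 25.7/1.232 = 20.86 h.
Total: 34.90 + 42.20 + 20.86 h.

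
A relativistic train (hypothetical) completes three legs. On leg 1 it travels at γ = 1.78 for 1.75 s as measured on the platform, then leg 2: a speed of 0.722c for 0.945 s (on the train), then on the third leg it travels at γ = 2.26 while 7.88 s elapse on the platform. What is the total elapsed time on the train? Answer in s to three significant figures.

τ = 5.41 s

Leg 1: γ = 1.78; τ_1 = 1.75/1.780 = 0.9831 s.
Leg 2: 0.945 s is already measured on the train.
Leg 3: γ = 2.26; τ_3 = 7.88/2.260 = 3.487 s.
Total: 0.9831 + 0.9450 + 3.487 s.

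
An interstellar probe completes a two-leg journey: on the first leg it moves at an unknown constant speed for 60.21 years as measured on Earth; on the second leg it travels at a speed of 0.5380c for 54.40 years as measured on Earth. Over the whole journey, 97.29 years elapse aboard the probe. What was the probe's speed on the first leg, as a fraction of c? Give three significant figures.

β = 0.520

Leg 1: speed unknown; τ_1 = 60.21/γ_1.
Leg 2: γ = 1/√(1 − 0.5380²) = 1/√0.7106 = 1.186; τ_2 = 54.40/1.186 = 45.86 years.
Total proper time: τ_1 + 45.86 = 97.29, so τ_1 = 97.29 − 45.86 = 51.43 years.
γ_1 = 60.21/51.43 = 1.171; β = √(1 − 1/γ²) = √0.2703.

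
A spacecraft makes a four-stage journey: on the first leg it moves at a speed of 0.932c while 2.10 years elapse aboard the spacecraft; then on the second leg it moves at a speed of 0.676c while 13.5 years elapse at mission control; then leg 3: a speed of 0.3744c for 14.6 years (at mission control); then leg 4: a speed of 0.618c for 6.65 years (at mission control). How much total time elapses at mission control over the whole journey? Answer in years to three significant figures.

Leg 1: γ = 1/√(1 − 0.932²) = 1/√0.1314 = 2.759; Δt_1 = 2.759 × 2.10 = 5.794 years.
Leg 2: 13.5 years is already measured at mission control.
Leg 3: 14.6 years is already measured at mission control.
Leg 4: 6.65 years is already measured at mission control.
Total: 5.794 + 13.50 + 14.60 + 6.650 years.

Δt = 40.5 years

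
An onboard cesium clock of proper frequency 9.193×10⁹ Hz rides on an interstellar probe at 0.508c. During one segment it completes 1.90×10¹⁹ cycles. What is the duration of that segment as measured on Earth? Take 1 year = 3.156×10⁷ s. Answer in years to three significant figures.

γ = 1/√(1 − 0.508²) = 1/√0.7419 = 1.161
Proper time for N cycles: τ = N/f = 1.90×10¹⁹/(9.193×10⁹) = 2.067×10⁹ s = 65.49 years.
Lab-frame duration Δt = γτ = 1.161 × 65.49 = 76.03 years.

Δt = 76.0 years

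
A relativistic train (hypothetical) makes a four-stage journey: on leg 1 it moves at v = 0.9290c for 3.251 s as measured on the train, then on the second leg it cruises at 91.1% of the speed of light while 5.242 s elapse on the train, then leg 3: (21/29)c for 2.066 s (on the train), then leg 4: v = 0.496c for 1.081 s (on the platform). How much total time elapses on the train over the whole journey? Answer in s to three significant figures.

τ = 11.5 s

Leg 1: 3.251 s is already measured on the train.
Leg 2: 5.242 s is already measured on the train.
Leg 3: 2.066 s is already measured on the train.
Leg 4: γ = 1/√(1 − 0.496²) = 1/√0.7540 = 1.152; τ_4 = 1.081/1.152 = 0.9387 s.
Total: 3.251 + 5.242 + 2.066 + 0.9387 s.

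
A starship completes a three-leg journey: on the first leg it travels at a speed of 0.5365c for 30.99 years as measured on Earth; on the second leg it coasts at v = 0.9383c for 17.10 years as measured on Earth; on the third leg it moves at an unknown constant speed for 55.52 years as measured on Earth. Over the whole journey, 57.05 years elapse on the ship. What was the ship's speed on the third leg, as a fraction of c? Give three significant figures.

β = 0.893

Leg 1: γ = 1/√(1 − 0.5365²) = 1/√0.7122 = 1.185; τ_1 = 30.99/1.185 = 26.15 years.
Leg 2: γ = 1/√(1 − 0.9383²) = 1/√0.1196 = 2.892; τ_2 = 17.10/2.892 = 5.914 years.
Leg 3: speed unknown; τ_3 = 55.52/γ_3.
Total proper time: 26.15 + 5.914 + τ_3 = 57.05, so τ_3 = 57.05 − 32.07 = 24.98 years.
γ_3 = 55.52/24.98 = 2.222; β = √(1 − 1/γ²) = √0.7975.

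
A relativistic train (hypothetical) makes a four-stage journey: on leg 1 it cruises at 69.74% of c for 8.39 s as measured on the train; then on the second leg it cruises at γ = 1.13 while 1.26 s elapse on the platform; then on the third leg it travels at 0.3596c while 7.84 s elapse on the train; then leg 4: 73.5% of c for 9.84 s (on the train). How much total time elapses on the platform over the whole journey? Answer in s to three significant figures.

Δt = 35.9 s

Leg 1: β = 0.6974; γ = 1/√(1 − 0.6974²) = 1/√0.5136 = 1.395; Δt_1 = 1.395 × 8.39 = 11.71 s.
Leg 2: 1.26 s is already measured on the platform.
Leg 3: γ = 1/√(1 − 0.3596²) = 1/√0.8707 = 1.072; Δt_3 = 1.072 × 7.84 = 8.402 s.
Leg 4: β = 0.735; γ = 1/√(1 − 0.735²) = 1/√0.4598 = 1.475; Δt_4 = 1.475 × 9.84 = 14.51 s.
Total: 11.71 + 1.260 + 8.402 + 14.51 s.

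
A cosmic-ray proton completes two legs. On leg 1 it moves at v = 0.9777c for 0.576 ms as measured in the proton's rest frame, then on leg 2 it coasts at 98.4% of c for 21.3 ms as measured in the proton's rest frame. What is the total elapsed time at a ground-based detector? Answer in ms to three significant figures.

Δt = 122 ms

Leg 1: γ = 1/√(1 − 0.9777²) = 1/√0.04410 = 4.762; Δt_1 = 4.762 × 0.576 = 2.743 ms.
Leg 2: β = 0.984; γ = 1/√(1 − 0.984²) = 1/√0.03174 = 5.613; Δt_2 = 5.613 × 21.3 = 119.5 ms.
Total: 2.743 + 119.5 ms.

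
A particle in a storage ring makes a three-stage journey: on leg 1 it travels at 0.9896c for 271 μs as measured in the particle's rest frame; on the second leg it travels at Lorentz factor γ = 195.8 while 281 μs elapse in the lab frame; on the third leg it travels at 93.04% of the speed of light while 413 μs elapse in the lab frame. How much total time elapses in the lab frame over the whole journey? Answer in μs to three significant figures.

Δt = 2580 μs

Leg 1: γ = 1/√(1 − 0.9896²) = 1/√0.02069 = 6.952; Δt_1 = 6.952 × 271 = 1884 μs.
Leg 2: 281 μs is already measured in the lab frame.
Leg 3: 413 μs is already measured in the lab frame.
Total: 1884 + 281.0 + 413.0 μs.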